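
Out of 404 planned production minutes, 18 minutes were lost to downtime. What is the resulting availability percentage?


Formula: Availability = (Planned Time - Downtime) / Planned Time * 100
Uptime = 404 - 18 = 386 min
Availability = 386 / 404 * 100 = 95.5%

95.5%


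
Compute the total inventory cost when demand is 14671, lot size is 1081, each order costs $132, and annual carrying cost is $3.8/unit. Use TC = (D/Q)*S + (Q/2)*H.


TC = 14671/1081 * 132 + 1081/2 * 3.8

$3845.36


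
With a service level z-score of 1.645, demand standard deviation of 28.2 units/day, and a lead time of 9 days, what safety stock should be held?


Formula: SS = z * sigma_d * sqrt(LT)
sqrt(LT) = sqrt(9) = 3.0
SS = 1.645 * 28.2 * 3.0
SS = 139.2 units

139.2 units


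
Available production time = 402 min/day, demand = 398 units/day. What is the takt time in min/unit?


Formula: Takt Time = Available Production Time / Customer Demand
Takt = 402 min/day / 398 units/day
Takt = 1.01 min/unit

1.01 min/unit


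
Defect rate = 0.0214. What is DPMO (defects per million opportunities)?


DPMO = defect_rate * 1000000 = 0.0214 * 1000000

21400


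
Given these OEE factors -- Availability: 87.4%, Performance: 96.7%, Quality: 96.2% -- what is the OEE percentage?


Formula: OEE = Availability * Performance * Quality / 10000
A * P = 87.4% * 96.7% / 100 = 84.52%
OEE = 84.52% * 96.2% / 100 = 81.3%

81.3%


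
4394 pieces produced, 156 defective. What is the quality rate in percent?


Formula: Quality Rate = Good Pieces / Total Pieces * 100
Good pieces = 4394 - 156 = 4238
QR = 4238 / 4394 * 100 = 96.4%

96.4%


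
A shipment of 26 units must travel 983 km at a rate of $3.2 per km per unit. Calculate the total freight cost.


TC = dist * cost * units = 983 * 3.2 * 26 = $81785.60

$81785.60


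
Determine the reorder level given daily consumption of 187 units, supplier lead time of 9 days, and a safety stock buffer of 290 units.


Formula: ROP = (Daily Demand * Lead Time) + Safety Stock
Demand during lead time = 187 * 9 = 1683 units
ROP = 1683 + 290 = 1973 units

1973 units


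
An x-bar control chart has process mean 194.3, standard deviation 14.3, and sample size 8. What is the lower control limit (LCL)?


LCL = 194.3 - 3 * 14.3 / sqrt(8)

179.13


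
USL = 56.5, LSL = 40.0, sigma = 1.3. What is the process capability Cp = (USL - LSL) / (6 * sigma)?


Cp = (56.5 - 40.0) / (6 * 1.3)

2.12


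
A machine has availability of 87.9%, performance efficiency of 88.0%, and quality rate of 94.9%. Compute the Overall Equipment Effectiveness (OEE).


Formula: OEE = Availability * Performance * Quality / 10000
A * P = 87.9% * 88.0% / 100 = 77.35%
OEE = 77.35% * 94.9% / 100 = 73.4%

73.4%


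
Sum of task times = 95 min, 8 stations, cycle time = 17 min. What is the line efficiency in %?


Formula: Efficiency = Sum of Task Times / (N_stations * CT) * 100
Total station capacity = 8 stations * 17 min = 136 min
Efficiency = 95 / 136 * 100 = 69.9%

69.9%


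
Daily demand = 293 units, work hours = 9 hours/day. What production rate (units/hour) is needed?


Formula: Production Rate = Daily Demand / Available Hours
Rate = 293 units/day / 9 hours/day
Rate = 32.6 units/hour

32.6 units/hour


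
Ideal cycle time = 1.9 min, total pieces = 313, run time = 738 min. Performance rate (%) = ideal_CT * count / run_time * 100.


Formula: Performance = (Ideal CT * Total Count) / Run Time * 100
Ideal output time = 1.9 * 313 = 594.7 min
Performance = 594.7 / 738 * 100 = 80.6%

80.6%


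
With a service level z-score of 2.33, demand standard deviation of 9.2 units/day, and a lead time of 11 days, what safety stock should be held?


Formula: SS = z * sigma_d * sqrt(LT)
sqrt(LT) = sqrt(11) = 3.3166
SS = 2.33 * 9.2 * 3.3166
SS = 71.1 units

71.1 units


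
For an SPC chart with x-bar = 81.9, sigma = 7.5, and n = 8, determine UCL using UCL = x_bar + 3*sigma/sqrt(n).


UCL = 81.9 + 3 * 7.5 / sqrt(8)

89.85


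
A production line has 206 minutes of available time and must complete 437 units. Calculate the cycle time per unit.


Formula: CT = Available Time / Number of Units
CT = 206 min / 437 units
CT = 0.47 min/unit

0.47 min/unit


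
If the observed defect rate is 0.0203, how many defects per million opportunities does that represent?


DPMO = defect_rate * 1000000 = 0.0203 * 1000000

20300


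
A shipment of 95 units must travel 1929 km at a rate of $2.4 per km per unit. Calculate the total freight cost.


TC = dist * cost * units = 1929 * 2.4 * 95 = $439812.00

$439812.00


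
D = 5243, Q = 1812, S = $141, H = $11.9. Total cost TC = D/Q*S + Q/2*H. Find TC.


TC = 5243/1812 * 141 + 1812/2 * 11.9

$11189.38


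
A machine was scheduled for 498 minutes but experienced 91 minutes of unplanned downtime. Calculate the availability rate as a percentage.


Formula: Availability = (Planned Time - Downtime) / Planned Time * 100
Uptime = 498 - 91 = 407 min
Availability = 407 / 498 * 100 = 81.7%

81.7%


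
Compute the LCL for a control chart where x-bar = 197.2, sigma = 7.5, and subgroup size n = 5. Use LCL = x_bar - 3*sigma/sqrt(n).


LCL = 197.2 - 3 * 7.5 / sqrt(5)

187.14


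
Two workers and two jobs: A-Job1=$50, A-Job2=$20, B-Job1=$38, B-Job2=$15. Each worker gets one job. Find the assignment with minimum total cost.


Option 1: A->1 + B->2 = $50 + $15 = $65
Option 2: A->2 + B->1 = $20 + $38 = $58
Min cost = min($65, $58) = $58

$58


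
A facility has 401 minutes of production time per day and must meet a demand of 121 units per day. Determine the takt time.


Formula: Takt Time = Available Production Time / Customer Demand
Takt = 401 min/day / 121 units/day
Takt = 3.31 min/unit

3.31 min/unit


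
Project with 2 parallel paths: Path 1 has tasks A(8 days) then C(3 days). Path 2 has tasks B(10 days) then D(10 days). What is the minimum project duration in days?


Path 1 = 8 + 3 = 11 days
Path 2 = 10 + 10 = 20 days
Duration = max(11, 20) = 20 days

20 days


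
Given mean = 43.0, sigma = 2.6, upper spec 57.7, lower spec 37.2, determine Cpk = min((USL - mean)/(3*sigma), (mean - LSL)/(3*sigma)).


Cpu = (57.7 - 43.0) / (3 * 2.6) = 1.88
Cpl = (43.0 - 37.2) / (3 * 2.6) = 0.74
Cpk = min(1.88, 0.74) = 0.74

0.74


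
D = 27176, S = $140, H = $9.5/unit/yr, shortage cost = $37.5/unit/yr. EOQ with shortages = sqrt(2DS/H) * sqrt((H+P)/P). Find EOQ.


Formula: EOQ* = sqrt(2DS/H) * sqrt((H+P)/P)
Base EOQ = sqrt(2*27176*140/9.5) = 894.97 units
Correction = sqrt((9.5+37.5)/37.5) = 1.11952
EOQ* = 894.97 * 1.11952 = 1001.9 units

1001.9 units


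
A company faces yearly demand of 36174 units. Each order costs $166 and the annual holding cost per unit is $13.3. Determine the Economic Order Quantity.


Formula: EOQ = sqrt(2 * D * S / H)
Numerator: 2 * 36174 * 166 = 12009768
2DS/H = 12009768 / 13.3 = 902990.1
EOQ = sqrt(902990.1) = 950.3 units

950.3 units


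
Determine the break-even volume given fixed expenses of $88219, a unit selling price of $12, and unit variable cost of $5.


Formula: BEQ = Fixed Costs / (Price - Variable Cost)
Contribution margin = $12 - $5 = $7/unit
BEQ = ceil($88219 / $7/unit) = ceil(12602.71) = 12603 units

12603 units


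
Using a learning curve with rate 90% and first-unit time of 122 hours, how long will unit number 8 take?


Formula: T_n = T_1 * (learning_rate)^(log2(n)) where learning_rate = rate/100
Doublings = log2(8) = 3
T_n = 122 * 0.9^3
T_n = 122 * 0.729 = 88.9 hours

88.9 hours


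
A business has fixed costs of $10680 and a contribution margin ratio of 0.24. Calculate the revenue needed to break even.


Formula: BER = Fixed Costs / Contribution Margin Ratio
BER = $10680 / 0.24
BER = $44500.00 (to the nearest cent)

$44500.00


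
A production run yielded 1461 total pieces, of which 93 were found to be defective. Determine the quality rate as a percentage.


Formula: Quality Rate = Good Pieces / Total Pieces * 100
Good pieces = 1461 - 93 = 1368
QR = 1368 / 1461 * 100 = 93.6%

93.6%


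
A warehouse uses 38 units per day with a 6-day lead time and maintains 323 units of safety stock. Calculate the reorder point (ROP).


Formula: ROP = (Daily Demand * Lead Time) + Safety Stock
Demand during lead time = 38 * 6 = 228 units
ROP = 228 + 323 = 551 units

551 units


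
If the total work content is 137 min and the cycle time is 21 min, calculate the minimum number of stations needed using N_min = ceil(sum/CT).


Formula: N_min = ceil(Sum of Task Times / Cycle Time)
N_min = ceil(137 min / 21 min) = ceil(6.5238)
N_min = 7 stations

7


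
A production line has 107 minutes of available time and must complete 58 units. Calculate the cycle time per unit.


Formula: CT = Available Time / Number of Units
CT = 107 min / 58 units
CT = 1.84 min/unit

1.84 min/unit


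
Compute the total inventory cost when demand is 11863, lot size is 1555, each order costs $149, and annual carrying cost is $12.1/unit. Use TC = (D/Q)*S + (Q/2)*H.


TC = 11863/1555 * 149 + 1555/2 * 12.1

$10544.46


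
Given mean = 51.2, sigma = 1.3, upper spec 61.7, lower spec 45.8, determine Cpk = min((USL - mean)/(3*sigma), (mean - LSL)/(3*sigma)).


Cpu = (61.7 - 51.2) / (3 * 1.3) = 2.69
Cpl = (51.2 - 45.8) / (3 * 1.3) = 1.38
Cpk = min(2.69, 1.38) = 1.38

1.38


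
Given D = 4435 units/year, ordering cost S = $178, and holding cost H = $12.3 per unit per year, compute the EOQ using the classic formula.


Formula: EOQ = sqrt(2 * D * S / H)
Numerator: 2 * 4435 * 178 = 1578860
2DS/H = 1578860 / 12.3 = 128362.6
EOQ = sqrt(128362.6) = 358.3 units

358.3 units


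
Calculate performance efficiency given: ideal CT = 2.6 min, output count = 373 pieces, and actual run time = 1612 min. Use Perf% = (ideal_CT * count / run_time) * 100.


Formula: Performance = (Ideal CT * Total Count) / Run Time * 100
Ideal output time = 2.6 * 373 = 969.8 min
Performance = 969.8 / 1612 * 100 = 60.2%

60.2%


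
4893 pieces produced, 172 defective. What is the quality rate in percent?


Formula: Quality Rate = Good Pieces / Total Pieces * 100
Good pieces = 4893 - 172 = 4721
QR = 4721 / 4893 * 100 = 96.5%

96.5%


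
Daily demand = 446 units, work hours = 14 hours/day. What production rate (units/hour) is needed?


Formula: Production Rate = Daily Demand / Available Hours
Rate = 446 units/day / 14 hours/day
Rate = 31.9 units/hour

31.9 units/hour


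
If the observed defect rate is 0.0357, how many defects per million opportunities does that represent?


DPMO = defect_rate * 1000000 = 0.0357 * 1000000

35700


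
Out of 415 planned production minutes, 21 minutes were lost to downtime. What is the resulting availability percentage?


Formula: Availability = (Planned Time - Downtime) / Planned Time * 100
Uptime = 415 - 21 = 394 min
Availability = 394 / 415 * 100 = 94.9%

94.9%


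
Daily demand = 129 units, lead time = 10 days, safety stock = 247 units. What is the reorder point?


Formula: ROP = (Daily Demand * Lead Time) + Safety Stock
Demand during lead time = 129 * 10 = 1290 units
ROP = 1290 + 247 = 1537 units

1537 units


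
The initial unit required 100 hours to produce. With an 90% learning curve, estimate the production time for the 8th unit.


Formula: T_n = T_1 * (learning_rate)^(log2(n)) where learning_rate = rate/100
Doublings = log2(8) = 3
T_n = 100 * 0.9^3
T_n = 100 * 0.729 = 72.9 hours

72.9 hours


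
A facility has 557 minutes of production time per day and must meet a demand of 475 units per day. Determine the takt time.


Formula: Takt Time = Available Production Time / Customer Demand
Takt = 557 min/day / 475 units/day
Takt = 1.17 min/unit

1.17 min/unit


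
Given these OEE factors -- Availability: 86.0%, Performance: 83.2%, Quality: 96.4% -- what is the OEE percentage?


Formula: OEE = Availability * Performance * Quality / 10000
A * P = 86.0% * 83.2% / 100 = 71.55%
OEE = 71.55% * 96.4% / 100 = 69.0%

69.0%


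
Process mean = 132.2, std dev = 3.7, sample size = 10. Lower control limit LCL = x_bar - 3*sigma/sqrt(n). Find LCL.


LCL = 132.2 - 3 * 3.7 / sqrt(10)

128.69


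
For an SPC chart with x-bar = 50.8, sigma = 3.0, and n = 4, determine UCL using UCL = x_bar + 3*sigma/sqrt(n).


UCL = 50.8 + 3 * 3.0 / sqrt(4)

55.3


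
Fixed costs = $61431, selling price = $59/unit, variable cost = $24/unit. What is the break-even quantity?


Formula: BEQ = Fixed Costs / (Price - Variable Cost)
Contribution margin = $59 - $24 = $35/unit
BEQ = ceil($61431 / $35/unit) = ceil(1755.17) = 1756 units

1756 units


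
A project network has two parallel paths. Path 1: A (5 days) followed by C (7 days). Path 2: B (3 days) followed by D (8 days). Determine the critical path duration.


Path 1 = 5 + 7 = 12 days
Path 2 = 3 + 8 = 11 days
Duration = max(12, 11) = 12 days

12 days


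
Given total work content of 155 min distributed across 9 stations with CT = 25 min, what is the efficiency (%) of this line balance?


Formula: Efficiency = Sum of Task Times / (N_stations * CT) * 100
Total station capacity = 9 stations * 25 min = 225 min
Efficiency = 155 / 225 * 100 = 68.9%

68.9%


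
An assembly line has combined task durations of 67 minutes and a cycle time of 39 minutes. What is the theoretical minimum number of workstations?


Formula: N_min = ceil(Sum of Task Times / Cycle Time)
N_min = ceil(67 min / 39 min) = ceil(1.7179)
N_min = 2 stations

2


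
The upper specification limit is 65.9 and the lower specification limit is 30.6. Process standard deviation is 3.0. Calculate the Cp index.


Cp = (65.9 - 30.6) / (6 * 3.0)

1.96


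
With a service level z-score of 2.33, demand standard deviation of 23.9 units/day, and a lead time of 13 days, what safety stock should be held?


Formula: SS = z * sigma_d * sqrt(LT)
sqrt(LT) = sqrt(13) = 3.6056
SS = 2.33 * 23.9 * 3.6056
SS = 200.8 units

200.8 units


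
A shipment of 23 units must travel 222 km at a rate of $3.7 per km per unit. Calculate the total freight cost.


TC = dist * cost * units = 222 * 3.7 * 23 = $18892.20

$18892.20


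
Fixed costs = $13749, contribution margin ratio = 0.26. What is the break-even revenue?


Formula: BER = Fixed Costs / Contribution Margin Ratio
BER = $13749 / 0.26
BER = $52880.77 (to the nearest cent)

$52880.77


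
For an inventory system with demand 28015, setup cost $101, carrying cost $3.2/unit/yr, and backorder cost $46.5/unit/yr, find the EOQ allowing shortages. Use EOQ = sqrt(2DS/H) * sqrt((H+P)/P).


Formula: EOQ* = sqrt(2DS/H) * sqrt((H+P)/P)
Base EOQ = sqrt(2*28015*101/3.2) = 1329.83 units
Correction = sqrt((3.2+46.5)/46.5) = 1.03384
EOQ* = 1329.83 * 1.03384 = 1374.8 units

1374.8 units


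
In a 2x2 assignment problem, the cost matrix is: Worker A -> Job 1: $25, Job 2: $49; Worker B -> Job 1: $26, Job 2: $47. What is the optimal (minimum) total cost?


Option 1: A->1 + B->2 = $25 + $47 = $72
Option 2: A->2 + B->1 = $49 + $26 = $75
Min cost = min($72, $75) = $72

$72


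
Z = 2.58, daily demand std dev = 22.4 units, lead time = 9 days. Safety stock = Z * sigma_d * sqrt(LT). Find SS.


Formula: SS = z * sigma_d * sqrt(LT)
sqrt(LT) = sqrt(9) = 3.0
SS = 2.58 * 22.4 * 3.0
SS = 173.4 units

173.4 units


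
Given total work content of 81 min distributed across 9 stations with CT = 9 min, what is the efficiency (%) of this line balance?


Formula: Efficiency = Sum of Task Times / (N_stations * CT) * 100
Total station capacity = 9 stations * 9 min = 81 min
Efficiency = 81 / 81 * 100 = 100.0%

100.0%


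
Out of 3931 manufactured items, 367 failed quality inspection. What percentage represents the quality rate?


Formula: Quality Rate = Good Pieces / Total Pieces * 100
Good pieces = 3931 - 367 = 3564
QR = 3564 / 3931 * 100 = 90.7%

90.7%


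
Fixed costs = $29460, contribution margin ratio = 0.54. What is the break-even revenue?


Formula: BER = Fixed Costs / Contribution Margin Ratio
BER = $29460 / 0.54
BER = $54555.56 (to the nearest cent)

$54555.56


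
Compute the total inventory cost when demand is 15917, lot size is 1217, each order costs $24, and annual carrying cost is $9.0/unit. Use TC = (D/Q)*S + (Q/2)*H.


TC = 15917/1217 * 24 + 1217/2 * 9.0

$5790.39


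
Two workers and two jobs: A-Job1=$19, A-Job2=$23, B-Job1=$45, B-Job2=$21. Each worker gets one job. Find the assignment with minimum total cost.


Option 1: A->1 + B->2 = $19 + $21 = $40
Option 2: A->2 + B->1 = $23 + $45 = $68
Min cost = min($40, $68) = $40

$40


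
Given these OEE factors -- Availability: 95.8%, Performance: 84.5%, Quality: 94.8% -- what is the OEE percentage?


Formula: OEE = Availability * Performance * Quality / 10000
A * P = 95.8% * 84.5% / 100 = 80.95%
OEE = 80.95% * 94.8% / 100 = 76.7%

76.7%


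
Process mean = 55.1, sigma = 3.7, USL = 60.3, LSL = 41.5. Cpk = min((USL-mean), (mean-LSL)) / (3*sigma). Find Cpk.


Cpu = (60.3 - 55.1) / (3 * 3.7) = 0.47
Cpl = (55.1 - 41.5) / (3 * 3.7) = 1.23
Cpk = min(0.47, 1.23) = 0.47

0.47


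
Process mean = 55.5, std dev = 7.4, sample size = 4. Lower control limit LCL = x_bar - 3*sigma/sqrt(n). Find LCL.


LCL = 55.5 - 3 * 7.4 / sqrt(4)

44.4


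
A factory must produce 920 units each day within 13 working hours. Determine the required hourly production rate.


Formula: Production Rate = Daily Demand / Available Hours
Rate = 920 units/day / 13 hours/day
Rate = 70.8 units/hour

70.8 units/hour


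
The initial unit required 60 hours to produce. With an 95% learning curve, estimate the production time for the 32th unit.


Formula: T_n = T_1 * (learning_rate)^(log2(n)) where learning_rate = rate/100
Doublings = log2(32) = 5
T_n = 60 * 0.95^5
T_n = 60 * 0.7738 = 46.4 hours

46.4 hours


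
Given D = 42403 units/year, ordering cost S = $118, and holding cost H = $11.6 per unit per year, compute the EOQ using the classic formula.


Formula: EOQ = sqrt(2 * D * S / H)
Numerator: 2 * 42403 * 118 = 10007108
2DS/H = 10007108 / 11.6 = 862681.7
EOQ = sqrt(862681.7) = 928.8 units

928.8 units


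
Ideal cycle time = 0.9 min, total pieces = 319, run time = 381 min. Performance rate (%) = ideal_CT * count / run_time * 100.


Formula: Performance = (Ideal CT * Total Count) / Run Time * 100
Ideal output time = 0.9 * 319 = 287.1 min
Performance = 287.1 / 381 * 100 = 75.4%

75.4%


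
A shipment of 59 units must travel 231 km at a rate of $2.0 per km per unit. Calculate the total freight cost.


TC = dist * cost * units = 231 * 2.0 * 59 = $27258.00

$27258.00


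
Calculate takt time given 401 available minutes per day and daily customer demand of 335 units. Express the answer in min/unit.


Formula: Takt Time = Available Production Time / Customer Demand
Takt = 401 min/day / 335 units/day
Takt = 1.2 min/unit

1.2 min/unit


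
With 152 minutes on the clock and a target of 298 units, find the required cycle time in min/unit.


Formula: CT = Available Time / Number of Units
CT = 152 min / 298 units
CT = 0.51 min/unit

0.51 min/unit


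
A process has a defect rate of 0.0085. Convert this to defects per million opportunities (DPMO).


DPMO = defect_rate * 1000000 = 0.0085 * 1000000

8500


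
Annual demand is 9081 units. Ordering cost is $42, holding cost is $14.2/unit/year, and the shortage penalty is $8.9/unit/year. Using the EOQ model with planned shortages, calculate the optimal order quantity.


Formula: EOQ* = sqrt(2DS/H) * sqrt((H+P)/P)
Base EOQ = sqrt(2*9081*42/14.2) = 231.77 units
Correction = sqrt((14.2+8.9)/8.9) = 1.61106
EOQ* = 231.77 * 1.61106 = 373.4 units

373.4 units


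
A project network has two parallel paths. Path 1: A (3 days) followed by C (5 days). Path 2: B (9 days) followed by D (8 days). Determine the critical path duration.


Path 1 = 3 + 5 = 8 days
Path 2 = 9 + 8 = 17 days
Duration = max(8, 17) = 17 days

17 days


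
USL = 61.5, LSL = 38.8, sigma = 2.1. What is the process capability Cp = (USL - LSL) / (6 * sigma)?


Cp = (61.5 - 38.8) / (6 * 2.1)

1.8


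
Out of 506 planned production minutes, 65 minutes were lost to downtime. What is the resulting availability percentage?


Formula: Availability = (Planned Time - Downtime) / Planned Time * 100
Uptime = 506 - 65 = 441 min
Availability = 441 / 506 * 100 = 87.2%

87.2%


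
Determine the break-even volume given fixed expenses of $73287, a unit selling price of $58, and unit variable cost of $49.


Formula: BEQ = Fixed Costs / (Price - Variable Cost)
Contribution margin = $58 - $49 = $9/unit
BEQ = ceil($73287 / $9/unit) = ceil(8143.0) = 8143 units

8143 units


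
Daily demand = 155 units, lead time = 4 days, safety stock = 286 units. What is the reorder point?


Formula: ROP = (Daily Demand * Lead Time) + Safety Stock
Demand during lead time = 155 * 4 = 620 units
ROP = 620 + 286 = 906 units

906 units


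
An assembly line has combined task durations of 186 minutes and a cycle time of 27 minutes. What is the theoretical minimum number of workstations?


Formula: N_min = ceil(Sum of Task Times / Cycle Time)
N_min = ceil(186 min / 27 min) = ceil(6.8889)
N_min = 7 stations

7


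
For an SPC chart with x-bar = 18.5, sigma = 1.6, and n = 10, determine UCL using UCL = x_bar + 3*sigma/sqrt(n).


UCL = 18.5 + 3 * 1.6 / sqrt(10)

20.02


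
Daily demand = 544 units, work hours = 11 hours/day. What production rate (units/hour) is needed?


Formula: Production Rate = Daily Demand / Available Hours
Rate = 544 units/day / 11 hours/day
Rate = 49.5 units/hour

49.5 units/hour


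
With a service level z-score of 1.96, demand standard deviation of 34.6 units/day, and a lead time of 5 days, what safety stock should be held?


Formula: SS = z * sigma_d * sqrt(LT)
sqrt(LT) = sqrt(5) = 2.2361
SS = 1.96 * 34.6 * 2.2361
SS = 151.6 units

151.6 units


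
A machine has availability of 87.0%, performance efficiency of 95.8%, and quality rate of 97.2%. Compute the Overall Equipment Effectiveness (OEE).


Formula: OEE = Availability * Performance * Quality / 10000
A * P = 87.0% * 95.8% / 100 = 83.35%
OEE = 83.35% * 97.2% / 100 = 81.0%

81.0%


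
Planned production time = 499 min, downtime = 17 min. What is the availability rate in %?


Formula: Availability = (Planned Time - Downtime) / Planned Time * 100
Uptime = 499 - 17 = 482 min
Availability = 482 / 499 * 100 = 96.6%

96.6%


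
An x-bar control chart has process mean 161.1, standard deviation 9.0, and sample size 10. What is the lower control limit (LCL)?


LCL = 161.1 - 3 * 9.0 / sqrt(10)

152.56


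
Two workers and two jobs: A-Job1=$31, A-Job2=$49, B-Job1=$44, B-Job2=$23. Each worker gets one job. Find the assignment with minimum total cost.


Option 1: A->1 + B->2 = $31 + $23 = $54
Option 2: A->2 + B->1 = $49 + $44 = $93
Min cost = min($54, $93) = $54

$54


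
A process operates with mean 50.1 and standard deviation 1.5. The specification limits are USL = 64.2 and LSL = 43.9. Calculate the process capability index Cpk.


Cpu = (64.2 - 50.1) / (3 * 1.5) = 3.13
Cpl = (50.1 - 43.9) / (3 * 1.5) = 1.38
Cpk = min(3.13, 1.38) = 1.38

1.38


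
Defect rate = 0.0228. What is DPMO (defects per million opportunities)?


DPMO = defect_rate * 1000000 = 0.0228 * 1000000

22800


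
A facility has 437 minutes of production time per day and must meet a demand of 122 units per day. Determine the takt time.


Formula: Takt Time = Available Production Time / Customer Demand
Takt = 437 min/day / 122 units/day
Takt = 3.58 min/unit

3.58 min/unit


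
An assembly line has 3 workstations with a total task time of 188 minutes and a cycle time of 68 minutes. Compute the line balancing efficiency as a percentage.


Formula: Efficiency = Sum of Task Times / (N_stations * CT) * 100
Total station capacity = 3 stations * 68 min = 204 min
Efficiency = 188 / 204 * 100 = 92.2%

92.2%


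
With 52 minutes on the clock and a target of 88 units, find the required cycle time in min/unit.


Formula: CT = Available Time / Number of Units
CT = 52 min / 88 units
CT = 0.59 min/unit

0.59 min/unit


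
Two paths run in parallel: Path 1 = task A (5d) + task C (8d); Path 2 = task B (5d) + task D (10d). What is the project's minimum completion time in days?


Path 1 = 5 + 8 = 13 days
Path 2 = 5 + 10 = 15 days
Duration = max(13, 15) = 15 days

15 days


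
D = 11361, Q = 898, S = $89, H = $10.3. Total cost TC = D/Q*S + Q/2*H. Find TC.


TC = 11361/898 * 89 + 898/2 * 10.3

$5750.68


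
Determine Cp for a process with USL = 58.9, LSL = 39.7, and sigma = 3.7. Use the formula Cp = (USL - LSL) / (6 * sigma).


Cp = (58.9 - 39.7) / (6 * 3.7)

0.86


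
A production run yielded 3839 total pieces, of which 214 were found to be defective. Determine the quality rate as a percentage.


Formula: Quality Rate = Good Pieces / Total Pieces * 100
Good pieces = 3839 - 214 = 3625
QR = 3625 / 3839 * 100 = 94.4%

94.4%


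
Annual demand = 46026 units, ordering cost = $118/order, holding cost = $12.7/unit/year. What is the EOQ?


Formula: EOQ = sqrt(2 * D * S / H)
Numerator: 2 * 46026 * 118 = 10862136
2DS/H = 10862136 / 12.7 = 855286.3
EOQ = sqrt(855286.3) = 924.8 units

924.8 units


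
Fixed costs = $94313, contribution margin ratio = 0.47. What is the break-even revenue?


Formula: BER = Fixed Costs / Contribution Margin Ratio
BER = $94313 / 0.47
BER = $200665.96 (to the nearest cent)

$200665.96


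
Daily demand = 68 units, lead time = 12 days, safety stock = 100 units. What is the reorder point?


Formula: ROP = (Daily Demand * Lead Time) + Safety Stock
Demand during lead time = 68 * 12 = 816 units
ROP = 816 + 100 = 916 units

916 units


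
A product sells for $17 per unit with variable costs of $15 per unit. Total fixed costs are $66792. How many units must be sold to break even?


Formula: BEQ = Fixed Costs / (Price - Variable Cost)
Contribution margin = $17 - $15 = $2/unit
BEQ = ceil($66792 / $2/unit) = ceil(33396.0) = 33396 units

33396 units


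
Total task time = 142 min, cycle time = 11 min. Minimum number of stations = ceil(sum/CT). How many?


Formula: N_min = ceil(Sum of Task Times / Cycle Time)
N_min = ceil(142 min / 11 min) = ceil(12.9091)
N_min = 13 stations

13


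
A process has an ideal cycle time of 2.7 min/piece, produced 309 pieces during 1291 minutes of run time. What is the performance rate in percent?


Formula: Performance = (Ideal CT * Total Count) / Run Time * 100
Ideal output time = 2.7 * 309 = 834.3 min
Performance = 834.3 / 1291 * 100 = 64.6%

64.6%


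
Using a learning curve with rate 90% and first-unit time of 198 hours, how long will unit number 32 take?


Formula: T_n = T_1 * (learning_rate)^(log2(n)) where learning_rate = rate/100
Doublings = log2(32) = 5
T_n = 198 * 0.9^5
T_n = 198 * 0.5905 = 116.9 hours

116.9 hours


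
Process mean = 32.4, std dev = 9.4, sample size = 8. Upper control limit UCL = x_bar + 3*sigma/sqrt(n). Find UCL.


UCL = 32.4 + 3 * 9.4 / sqrt(8)

42.37


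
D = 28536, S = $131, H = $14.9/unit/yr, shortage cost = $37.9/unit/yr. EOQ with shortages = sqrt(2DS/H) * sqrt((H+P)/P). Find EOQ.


Formula: EOQ* = sqrt(2DS/H) * sqrt((H+P)/P)
Base EOQ = sqrt(2*28536*131/14.9) = 708.36 units
Correction = sqrt((14.9+37.9)/37.9) = 1.18031
EOQ* = 708.36 * 1.18031 = 836.1 units

836.1 units


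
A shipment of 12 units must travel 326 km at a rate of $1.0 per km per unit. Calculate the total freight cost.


TC = dist * cost * units = 326 * 1.0 * 12 = $3912.00

$3912.00


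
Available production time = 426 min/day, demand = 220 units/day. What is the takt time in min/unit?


Formula: Takt Time = Available Production Time / Customer Demand
Takt = 426 min/day / 220 units/day
Takt = 1.94 min/unit

1.94 min/unit


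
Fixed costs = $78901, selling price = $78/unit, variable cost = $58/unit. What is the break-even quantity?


Formula: BEQ = Fixed Costs / (Price - Variable Cost)
Contribution margin = $78 - $58 = $20/unit
BEQ = ceil($78901 / $20/unit) = ceil(3945.05) = 3946 units

3946 units


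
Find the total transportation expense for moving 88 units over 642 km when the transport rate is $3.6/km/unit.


TC = dist * cost * units = 642 * 3.6 * 88 = $203385.60

$203385.60


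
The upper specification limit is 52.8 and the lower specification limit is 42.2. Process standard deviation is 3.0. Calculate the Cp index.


Cp = (52.8 - 42.2) / (6 * 3.0)

0.59


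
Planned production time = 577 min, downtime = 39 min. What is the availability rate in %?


Formula: Availability = (Planned Time - Downtime) / Planned Time * 100
Uptime = 577 - 39 = 538 min
Availability = 538 / 577 * 100 = 93.2%

93.2%


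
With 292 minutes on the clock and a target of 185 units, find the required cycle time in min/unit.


Formula: CT = Available Time / Number of Units
CT = 292 min / 185 units
CT = 1.58 min/unit

1.58 min/unit


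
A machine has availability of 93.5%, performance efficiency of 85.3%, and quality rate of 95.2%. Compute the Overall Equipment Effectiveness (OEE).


Formula: OEE = Availability * Performance * Quality / 10000
A * P = 93.5% * 85.3% / 100 = 79.76%
OEE = 79.76% * 95.2% / 100 = 75.9%

75.9%


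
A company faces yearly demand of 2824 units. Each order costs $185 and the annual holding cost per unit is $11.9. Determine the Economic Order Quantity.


Formula: EOQ = sqrt(2 * D * S / H)
Numerator: 2 * 2824 * 185 = 1044880
2DS/H = 1044880 / 11.9 = 87805.0
EOQ = sqrt(87805.0) = 296.3 units

296.3 units


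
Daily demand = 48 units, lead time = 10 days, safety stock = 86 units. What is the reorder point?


Formula: ROP = (Daily Demand * Lead Time) + Safety Stock
Demand during lead time = 48 * 10 = 480 units
ROP = 480 + 86 = 566 units

566 units


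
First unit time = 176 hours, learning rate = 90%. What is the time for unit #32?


Formula: T_n = T_1 * (learning_rate)^(log2(n)) where learning_rate = rate/100
Doublings = log2(32) = 5
T_n = 176 * 0.9^5
T_n = 176 * 0.5905 = 103.9 hours

103.9 hours


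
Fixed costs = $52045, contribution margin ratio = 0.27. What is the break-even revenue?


Formula: BER = Fixed Costs / Contribution Margin Ratio
BER = $52045 / 0.27
BER = $192759.26 (to the nearest cent)

$192759.26


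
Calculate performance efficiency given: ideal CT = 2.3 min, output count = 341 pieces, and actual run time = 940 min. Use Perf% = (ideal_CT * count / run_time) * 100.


Formula: Performance = (Ideal CT * Total Count) / Run Time * 100
Ideal output time = 2.3 * 341 = 784.3 min
Performance = 784.3 / 940 * 100 = 83.4%

83.4%


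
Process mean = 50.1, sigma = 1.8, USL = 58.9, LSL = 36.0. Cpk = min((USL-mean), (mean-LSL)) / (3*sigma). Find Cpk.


Cpu = (58.9 - 50.1) / (3 * 1.8) = 1.63
Cpl = (50.1 - 36.0) / (3 * 1.8) = 2.61
Cpk = min(1.63, 2.61) = 1.63

1.63


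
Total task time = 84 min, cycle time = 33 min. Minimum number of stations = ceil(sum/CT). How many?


Formula: N_min = ceil(Sum of Task Times / Cycle Time)
N_min = ceil(84 min / 33 min) = ceil(2.5455)
N_min = 3 stations

3


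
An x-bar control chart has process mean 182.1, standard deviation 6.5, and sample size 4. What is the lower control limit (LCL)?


LCL = 182.1 - 3 * 6.5 / sqrt(4)

172.35


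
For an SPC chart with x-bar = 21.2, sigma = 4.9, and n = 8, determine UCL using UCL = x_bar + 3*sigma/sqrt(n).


UCL = 21.2 + 3 * 4.9 / sqrt(8)

26.4


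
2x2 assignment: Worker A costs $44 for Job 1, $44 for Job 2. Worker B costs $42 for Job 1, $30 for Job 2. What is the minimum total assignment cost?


Option 1: A->1 + B->2 = $44 + $30 = $74
Option 2: A->2 + B->1 = $44 + $42 = $86
Min cost = min($74, $86) = $74

$74


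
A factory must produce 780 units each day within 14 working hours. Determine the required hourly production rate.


Formula: Production Rate = Daily Demand / Available Hours
Rate = 780 units/day / 14 hours/day
Rate = 55.7 units/hour

55.7 units/hour


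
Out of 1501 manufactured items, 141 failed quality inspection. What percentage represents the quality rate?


Formula: Quality Rate = Good Pieces / Total Pieces * 100
Good pieces = 1501 - 141 = 1360
QR = 1360 / 1501 * 100 = 90.6%

90.6%


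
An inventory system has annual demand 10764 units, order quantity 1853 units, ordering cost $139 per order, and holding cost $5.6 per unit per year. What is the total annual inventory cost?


TC = 10764/1853 * 139 + 1853/2 * 5.6

$5995.85


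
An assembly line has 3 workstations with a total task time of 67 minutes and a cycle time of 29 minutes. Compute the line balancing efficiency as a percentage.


Formula: Efficiency = Sum of Task Times / (N_stations * CT) * 100
Total station capacity = 3 stations * 29 min = 87 min
Efficiency = 67 / 87 * 100 = 77.0%

77.0%


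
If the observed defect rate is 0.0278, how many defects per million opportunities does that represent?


DPMO = defect_rate * 1000000 = 0.0278 * 1000000

27800


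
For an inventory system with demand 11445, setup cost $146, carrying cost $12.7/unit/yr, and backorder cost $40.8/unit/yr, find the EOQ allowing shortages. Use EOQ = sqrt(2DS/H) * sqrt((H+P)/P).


Formula: EOQ* = sqrt(2DS/H) * sqrt((H+P)/P)
Base EOQ = sqrt(2*11445*146/12.7) = 512.98 units
Correction = sqrt((12.7+40.8)/40.8) = 1.14511
EOQ* = 512.98 * 1.14511 = 587.4 units

587.4 units


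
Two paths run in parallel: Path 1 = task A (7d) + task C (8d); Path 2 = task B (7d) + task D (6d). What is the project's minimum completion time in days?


Path 1 = 7 + 8 = 15 days
Path 2 = 7 + 6 = 13 days
Duration = max(15, 13) = 15 days

15 days


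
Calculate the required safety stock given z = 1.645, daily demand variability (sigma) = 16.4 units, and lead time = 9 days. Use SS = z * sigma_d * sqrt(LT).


Formula: SS = z * sigma_d * sqrt(LT)
sqrt(LT) = sqrt(9) = 3.0
SS = 1.645 * 16.4 * 3.0
SS = 80.9 units

80.9 units


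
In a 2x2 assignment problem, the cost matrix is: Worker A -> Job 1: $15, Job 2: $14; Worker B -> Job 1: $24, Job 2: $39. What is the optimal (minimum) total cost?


Option 1: A->1 + B->2 = $15 + $39 = $54
Option 2: A->2 + B->1 = $14 + $24 = $38
Min cost = min($54, $38) = $38

$38


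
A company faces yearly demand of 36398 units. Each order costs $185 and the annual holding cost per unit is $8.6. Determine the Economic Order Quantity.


Formula: EOQ = sqrt(2 * D * S / H)
Numerator: 2 * 36398 * 185 = 13467260
2DS/H = 13467260 / 8.6 = 1565960.5
EOQ = sqrt(1565960.5) = 1251.4 units

1251.4 units


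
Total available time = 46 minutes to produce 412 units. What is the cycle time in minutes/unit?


Formula: CT = Available Time / Number of Units
CT = 46 min / 412 units
CT = 0.11 min/unit

0.11 min/unit


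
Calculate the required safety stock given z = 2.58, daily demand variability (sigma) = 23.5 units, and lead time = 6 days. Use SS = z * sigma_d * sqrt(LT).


Formula: SS = z * sigma_d * sqrt(LT)
sqrt(LT) = sqrt(6) = 2.4495
SS = 2.58 * 23.5 * 2.4495
SS = 148.5 units

148.5 units


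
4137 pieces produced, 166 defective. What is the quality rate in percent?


Formula: Quality Rate = Good Pieces / Total Pieces * 100
Good pieces = 4137 - 166 = 3971
QR = 3971 / 4137 * 100 = 96.0%

96.0%


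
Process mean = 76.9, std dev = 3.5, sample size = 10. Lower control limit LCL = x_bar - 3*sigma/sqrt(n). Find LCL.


LCL = 76.9 - 3 * 3.5 / sqrt(10)

73.58


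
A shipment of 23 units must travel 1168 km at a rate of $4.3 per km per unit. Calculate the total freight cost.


TC = dist * cost * units = 1168 * 4.3 * 23 = $115515.20

$115515.20


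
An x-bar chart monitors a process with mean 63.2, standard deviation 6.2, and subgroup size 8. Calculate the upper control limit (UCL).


UCL = 63.2 + 3 * 6.2 / sqrt(8)

69.78


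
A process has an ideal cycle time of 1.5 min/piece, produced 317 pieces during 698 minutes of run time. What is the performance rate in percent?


Formula: Performance = (Ideal CT * Total Count) / Run Time * 100
Ideal output time = 1.5 * 317 = 475.5 min
Performance = 475.5 / 698 * 100 = 68.1%

68.1%


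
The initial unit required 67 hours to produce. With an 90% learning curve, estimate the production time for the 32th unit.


Formula: T_n = T_1 * (learning_rate)^(log2(n)) where learning_rate = rate/100
Doublings = log2(32) = 5
T_n = 67 * 0.9^5
T_n = 67 * 0.5905 = 39.6 hours

39.6 hours


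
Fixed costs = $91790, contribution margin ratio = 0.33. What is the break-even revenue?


Formula: BER = Fixed Costs / Contribution Margin Ratio
BER = $91790 / 0.33
BER = $278151.52 (to the nearest cent)

$278151.52


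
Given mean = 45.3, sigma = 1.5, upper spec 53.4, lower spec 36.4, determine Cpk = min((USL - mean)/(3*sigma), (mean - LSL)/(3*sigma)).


Cpu = (53.4 - 45.3) / (3 * 1.5) = 1.8
Cpl = (45.3 - 36.4) / (3 * 1.5) = 1.98
Cpk = min(1.8, 1.98) = 1.8

1.8


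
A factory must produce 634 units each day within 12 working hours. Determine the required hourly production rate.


Formula: Production Rate = Daily Demand / Available Hours
Rate = 634 units/day / 12 hours/day
Rate = 52.8 units/hour

52.8 units/hour


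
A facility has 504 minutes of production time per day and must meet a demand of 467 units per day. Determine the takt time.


Formula: Takt Time = Available Production Time / Customer Demand
Takt = 504 min/day / 467 units/day
Takt = 1.08 min/unit

1.08 min/unit


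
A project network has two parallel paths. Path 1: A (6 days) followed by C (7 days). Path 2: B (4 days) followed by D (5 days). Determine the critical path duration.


Path 1 = 6 + 7 = 13 days
Path 2 = 4 + 5 = 9 days
Duration = max(13, 9) = 13 days

13 days


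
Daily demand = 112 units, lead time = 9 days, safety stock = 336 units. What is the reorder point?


Formula: ROP = (Daily Demand * Lead Time) + Safety Stock
Demand during lead time = 112 * 9 = 1008 units
ROP = 1008 + 336 = 1344 units

1344 units


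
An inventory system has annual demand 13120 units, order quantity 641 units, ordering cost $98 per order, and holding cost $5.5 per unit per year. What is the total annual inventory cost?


TC = 13120/641 * 98 + 641/2 * 5.5

$3768.62


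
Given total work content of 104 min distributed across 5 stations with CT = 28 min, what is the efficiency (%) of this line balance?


Formula: Efficiency = Sum of Task Times / (N_stations * CT) * 100
Total station capacity = 5 stations * 28 min = 140 min
Efficiency = 104 / 140 * 100 = 74.3%

74.3%


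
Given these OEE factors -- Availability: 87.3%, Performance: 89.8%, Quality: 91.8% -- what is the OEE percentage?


Formula: OEE = Availability * Performance * Quality / 10000
A * P = 87.3% * 89.8% / 100 = 78.4%
OEE = 78.4% * 91.8% / 100 = 72.0%

72.0%


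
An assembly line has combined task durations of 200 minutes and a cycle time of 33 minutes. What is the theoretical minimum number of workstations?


Formula: N_min = ceil(Sum of Task Times / Cycle Time)
N_min = ceil(200 min / 33 min) = ceil(6.0606)
N_min = 7 stations

7


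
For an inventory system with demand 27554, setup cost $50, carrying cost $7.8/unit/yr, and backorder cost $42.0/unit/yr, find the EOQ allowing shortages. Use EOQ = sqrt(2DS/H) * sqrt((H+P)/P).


Formula: EOQ* = sqrt(2DS/H) * sqrt((H+P)/P)
Base EOQ = sqrt(2*27554*50/7.8) = 594.35 units
Correction = sqrt((7.8+42.0)/42.0) = 1.08891
EOQ* = 594.35 * 1.08891 = 647.2 units

647.2 units


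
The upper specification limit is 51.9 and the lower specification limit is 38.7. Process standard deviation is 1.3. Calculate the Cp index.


Cp = (51.9 - 38.7) / (6 * 1.3)

1.69


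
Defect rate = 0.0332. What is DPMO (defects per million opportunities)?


DPMO = defect_rate * 1000000 = 0.0332 * 1000000

33200


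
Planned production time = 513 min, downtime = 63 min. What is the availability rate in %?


Formula: Availability = (Planned Time - Downtime) / Planned Time * 100
Uptime = 513 - 63 = 450 min
Availability = 450 / 513 * 100 = 87.7%

87.7%
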